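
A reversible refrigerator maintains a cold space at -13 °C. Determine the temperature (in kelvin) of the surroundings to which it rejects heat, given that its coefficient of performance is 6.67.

T_C = -13 °C → -13 + 273.15 = 260.15 K.
COP_R = T_C/(T_H − T_C) ⇒ T_H = T_C·(1 + 1/COP_R) = 260.15 × (1 + 1/6.67) = 299 K.

T_H ≈ 299 K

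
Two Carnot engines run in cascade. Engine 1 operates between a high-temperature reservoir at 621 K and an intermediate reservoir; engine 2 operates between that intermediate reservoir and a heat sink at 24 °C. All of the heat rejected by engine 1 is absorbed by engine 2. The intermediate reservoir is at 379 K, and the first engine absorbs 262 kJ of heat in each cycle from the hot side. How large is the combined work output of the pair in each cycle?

T_C = 24 °C → 24 + 273.15 = 297.15 K.
Two reversible stages in series are equivalent to a single Carnot engine between T_H and T_C, so η_total = 1 − T_C/T_H = 1 − 297.15/621.00 = 0.5215.
W_total = η_total · Q_H = 0.5215 × 262 = 136.6 kJ.

W_total ≈ 136.6 kJ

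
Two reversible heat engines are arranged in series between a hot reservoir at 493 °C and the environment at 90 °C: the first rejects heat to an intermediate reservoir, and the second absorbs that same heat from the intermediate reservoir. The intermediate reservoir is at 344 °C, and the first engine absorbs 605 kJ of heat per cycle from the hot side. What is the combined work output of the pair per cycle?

W_total ≈ 318 kJ

T_H = 493 °C → 493 + 273.15 = 766.15 K.
T_C = 90 °C → 90 + 273.15 = 363.15 K.
Two reversible stages in series are equivalent to a single Carnot engine between T_H and T_C, so η_total = 1 − T_C/T_H = 1 − 363.15/766.15 = 0.5260.
W_total = η_total · Q_H = 0.5260 × 605 = 318 kJ.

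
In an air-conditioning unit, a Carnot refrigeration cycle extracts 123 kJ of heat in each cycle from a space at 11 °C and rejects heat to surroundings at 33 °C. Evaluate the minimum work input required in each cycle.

W_in ≈ 9.523 kJ

T_H = 33 °C → 33 + 273.15 = 306.15 K.
T_C = 11 °C → 11 + 273.15 = 284.15 K.
The reversible coefficient of performance is COP_R = T_C/(T_H − T_C) = 284.15/22.00 = 12.9159.
W = Q_C/COP_R = 123/12.9159 = 9.523 kJ.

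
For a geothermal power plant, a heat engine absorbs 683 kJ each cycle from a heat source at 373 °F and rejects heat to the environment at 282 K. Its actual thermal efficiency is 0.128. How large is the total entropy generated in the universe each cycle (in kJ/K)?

ΔS_univ ≈ 0.636 kJ/K

T_H = 373 °F → (373 − 32) × 5/9 = 189.44 °C = 462.59 K.
W = η·Q_H = 0.128 × 683 = 87.42 kJ, so Q_C = Q_H − W = 595.6 kJ.
The hot reservoir loses entropy Q_H/T_H = 683/462.59 = 1.476 kJ/K; the cold reservoir gains Q_C/T_C = 595.6/282.00 = 2.112 kJ/K.
ΔS_univ = −Q_H/T_H + Q_C/T_C = 0.636 kJ/K (> 0, since η = 0.128 < η_Carnot = 0.390).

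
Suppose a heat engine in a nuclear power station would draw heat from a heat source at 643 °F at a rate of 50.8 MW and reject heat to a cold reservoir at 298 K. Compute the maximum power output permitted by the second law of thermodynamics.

Ẇ_max ≈ 26.09 MW

T_H = 643 °F → (643 − 32) × 5/9 = 339.44 °C = 612.59 K.
By the Carnot theorem, η_max = 1 − T_C/T_H = 1 − 298.00/612.59 = 0.5135.
W_max = η_max · Q_H = 0.5135 × 50.8 = 26.09 MW.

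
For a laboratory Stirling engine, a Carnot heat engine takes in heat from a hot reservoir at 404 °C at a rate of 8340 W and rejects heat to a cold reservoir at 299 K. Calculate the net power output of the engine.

Ẇ ≈ 4657 W

T_H = 404 °C → 404 + 273.15 = 677.15 K.
Carnot efficiency: η = 1 − T_C/T_H = 1 − 299.00/677.15 = 0.5584.
W = η·Q_H = 0.5584 × 8340 = 4657 W.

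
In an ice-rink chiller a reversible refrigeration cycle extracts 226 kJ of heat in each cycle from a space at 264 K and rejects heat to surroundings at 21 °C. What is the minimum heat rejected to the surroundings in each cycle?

Q_H ≈ 252 kJ

T_H = 21 °C → 21 + 273.15 = 294.15 K.
For a reversible cycle Q_H/Q_C = T_H/T_C, so Q_H = Q_C·T_H/T_C = 226 × 294.15/264.00 = 252 kJ.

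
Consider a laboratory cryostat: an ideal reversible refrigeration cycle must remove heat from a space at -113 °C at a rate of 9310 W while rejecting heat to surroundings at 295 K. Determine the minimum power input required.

T_C = -113 °C → -113 + 273.15 = 160.15 K.
Carnot COP: COP_R = T_C/(T_H − T_C) = 160.15/134.85 = 1.1876.
W = Q_C/COP_R = 9310/1.1876 = 7840 W.

Ẇ_in ≈ 7840 W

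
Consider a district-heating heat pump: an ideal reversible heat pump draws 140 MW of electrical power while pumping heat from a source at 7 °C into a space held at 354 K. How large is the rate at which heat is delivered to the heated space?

T_C = 7 °C → 7 + 273.15 = 280.15 K.
COP_HP = T_H/(T_H − T_C) = 354.00/73.85 = 4.7935.
Q_H = COP_HP · W = 4.7935 × 140 = 671.1 MW.

Q̇_H ≈ 671.1 MW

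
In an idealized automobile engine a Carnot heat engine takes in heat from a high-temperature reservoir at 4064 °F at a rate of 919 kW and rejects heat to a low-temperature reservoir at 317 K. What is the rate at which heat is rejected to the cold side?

T_H = 4064 °F → (4064 − 32) × 5/9 = 2240.00 °C = 2513.15 K.
η_rev = 1 − T_C/T_H = 1 − 317.00/2513.15 = 0.8739.
For a reversible cycle Q_C/Q_H = T_C/T_H, so Q_C = 919 × 317.00/2513.15 = 115.9 kW.

Q̇_C ≈ 115.9 kW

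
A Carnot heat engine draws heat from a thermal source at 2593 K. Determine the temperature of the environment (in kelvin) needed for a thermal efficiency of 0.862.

T_C ≈ 357.8 K

From η = 1 − T_C/T_H, T_C = T_H·(1 − η) = 2593.00 × (1 − 0.862) = 357.8 K.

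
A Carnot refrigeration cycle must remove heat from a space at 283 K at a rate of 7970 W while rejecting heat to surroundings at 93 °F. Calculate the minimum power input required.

Ẇ_in ≈ 677 W

T_H = 93 °F → (93 − 32) × 5/9 = 33.89 °C = 307.04 K.
COP_R = T_C/(T_H − T_C) = 283.00/24.04 = 11.7726.
W = Q_C/COP_R = 7970/11.7726 = 677 W.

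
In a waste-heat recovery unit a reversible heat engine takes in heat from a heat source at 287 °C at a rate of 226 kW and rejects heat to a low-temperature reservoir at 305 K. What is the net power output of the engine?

T_H = 287 °C → 287 + 273.15 = 560.15 K.
For a reversible engine, η = 1 − T_C/T_H = 1 − 305.00/560.15 = 0.4555.
W = η·Q_H = 0.4555 × 226 = 103 kW.

Ẇ ≈ 103 kW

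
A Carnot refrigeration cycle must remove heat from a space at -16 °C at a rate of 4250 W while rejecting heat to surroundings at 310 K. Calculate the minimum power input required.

T_C = -16 °C → -16 + 273.15 = 257.15 K.
COP_R = T_C/(T_H − T_C) = 257.15/52.85 = 4.8657.
W = Q_C/COP_R = 4250/4.8657 = 873.5 W.

Ẇ_in ≈ 873.5 W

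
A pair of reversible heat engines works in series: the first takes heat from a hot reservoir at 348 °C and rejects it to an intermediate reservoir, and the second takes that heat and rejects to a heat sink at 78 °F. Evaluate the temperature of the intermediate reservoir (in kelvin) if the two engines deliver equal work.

T_m ≈ 460 K

T_H = 348 °C → 348 + 273.15 = 621.15 K.
T_C = 78 °F → (78 − 32) × 5/9 = 25.56 °C = 298.71 K.
For reversible stages Q_m = Q_H·(T_m/T_H). Setting W₁ = Q_H(1 − T_m/T_H) equal to W₂ = Q_m(1 − T_C/T_m) = Q_H·(T_m − T_C)/T_H gives T_H − T_m = T_m − T_C, so T_m = (T_H + T_C)/2 = (621.15 + 298.71)/2 = 460 K.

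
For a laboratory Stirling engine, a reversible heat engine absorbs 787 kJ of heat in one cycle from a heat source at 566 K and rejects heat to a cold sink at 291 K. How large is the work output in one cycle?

W ≈ 382.4 kJ

The Carnot efficiency is η = 1 − T_C/T_H = 1 − 291.00/566.00 = 0.4859.
W = η·Q_H = 0.4859 × 787 = 382.4 kJ.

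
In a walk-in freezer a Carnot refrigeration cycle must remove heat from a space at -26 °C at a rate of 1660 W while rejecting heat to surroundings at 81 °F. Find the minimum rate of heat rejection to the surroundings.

Q̇_H ≈ 2020 W

T_H = 81 °F → (81 − 32) × 5/9 = 27.22 °C = 300.37 K.
T_C = -26 °C → -26 + 273.15 = 247.15 K.
For a reversible cycle Q_H/Q_C = T_H/T_C, so Q_H = Q_C·T_H/T_C = 1660 × 300.37/247.15 = 2020 W.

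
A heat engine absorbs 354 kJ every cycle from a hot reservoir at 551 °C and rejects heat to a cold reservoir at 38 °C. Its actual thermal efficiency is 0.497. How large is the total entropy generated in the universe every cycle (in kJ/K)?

T_H = 551 °C → 551 + 273.15 = 824.15 K.
T_C = 38 °C → 38 + 273.15 = 311.15 K.
W = η·Q_H = 0.497 × 354 = 175.9 kJ, so Q_C = Q_H − W = 178.1 kJ.
The hot reservoir loses entropy Q_H/T_H = 354/824.15 = 0.4295 kJ/K; the cold reservoir gains Q_C/T_C = 178.1/311.15 = 0.5723 kJ/K.
ΔS_univ = −Q_H/T_H + Q_C/T_C = 0.1427 kJ/K (> 0, since η = 0.497 < η_Carnot = 0.622).

ΔS_univ ≈ 0.1427 kJ/K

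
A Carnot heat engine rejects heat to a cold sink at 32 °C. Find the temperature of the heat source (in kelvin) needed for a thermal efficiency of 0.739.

T_H ≈ 1170 K

T_C = 32 °C → 32 + 273.15 = 305.15 K.
From η = 1 − T_C/T_H, solving for T_H gives T_H = T_C/(1 − η) = 305.15/(1 − 0.739) = 1170 K.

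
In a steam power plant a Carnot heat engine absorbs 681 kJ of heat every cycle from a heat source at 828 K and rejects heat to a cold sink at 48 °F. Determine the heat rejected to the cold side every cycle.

T_C = 48 °F → (48 − 32) × 5/9 = 8.89 °C = 282.04 K.
For a reversible engine, η = 1 − T_C/T_H = 1 − 282.04/828.00 = 0.6594.
For a reversible cycle Q_C/Q_H = T_C/T_H, so Q_C = 681 × 282.04/828.00 = 232 kJ.

Q_C ≈ 232 kJ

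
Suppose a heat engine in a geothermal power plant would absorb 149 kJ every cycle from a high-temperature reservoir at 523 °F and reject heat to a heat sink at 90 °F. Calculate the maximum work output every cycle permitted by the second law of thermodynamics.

T_H = 523 °F → (523 − 32) × 5/9 = 272.78 °C = 545.93 K.
T_C = 90 °F → (90 − 32) × 5/9 = 32.22 °C = 305.37 K.
No engine can exceed the Carnot limit: η_max = 1 − T_C/T_H = 1 − 305.37/545.93 = 0.4406.
W_max = η_max · Q_H = 0.4406 × 149 = 65.7 kJ.

W_max ≈ 65.7 kJ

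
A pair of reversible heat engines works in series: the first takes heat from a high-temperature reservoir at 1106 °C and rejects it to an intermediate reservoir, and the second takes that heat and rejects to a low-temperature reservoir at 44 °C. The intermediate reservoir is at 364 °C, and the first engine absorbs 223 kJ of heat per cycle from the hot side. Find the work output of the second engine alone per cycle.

W₂ ≈ 51.7 kJ

T_H = 1106 °C → 1106 + 273.15 = 1379.15 K.
T_C = 44 °C → 44 + 273.15 = 317.15 K.
T_m = 364 °C → 364 + 273.15 = 637.15 K.
Heat entering the second stage: Q_m = Q_H·(T_m/T_H) = 223 × 637.15/1379.15 = 103 kJ.
Second-stage efficiency η₂ = 1 − T_C/T_m = 1 − 317.15/637.15 = 0.5022, so W₂ = η₂·Q_m = 51.7 kJ.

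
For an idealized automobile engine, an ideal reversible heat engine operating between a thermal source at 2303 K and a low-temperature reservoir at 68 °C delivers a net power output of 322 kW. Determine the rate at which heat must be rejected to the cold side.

Q̇_C ≈ 56.0 kW

T_C = 68 °C → 68 + 273.15 = 341.15 K.
The Carnot efficiency is η = 1 − T_C/T_H = 1 − 341.15/2303.00 = 0.8519.
Since Q_C/Q_H = T_C/T_H and Q_H = W/η, Q_C = W·T_C/(T_H − T_C) = 322 × 341.15/1961.85 = 56.0 kW.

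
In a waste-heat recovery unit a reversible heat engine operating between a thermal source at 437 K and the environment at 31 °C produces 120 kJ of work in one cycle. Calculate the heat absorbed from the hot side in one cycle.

Q_H ≈ 395 kJ

T_C = 31 °C → 31 + 273.15 = 304.15 K.
Carnot efficiency: η = 1 − T_C/T_H = 1 − 304.15/437.00 = 0.3040.
Q_H = W/η = 120/0.3040 = 395 kJ.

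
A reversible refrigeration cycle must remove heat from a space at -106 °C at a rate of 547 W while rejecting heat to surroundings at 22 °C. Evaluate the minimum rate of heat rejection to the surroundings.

T_H = 22 °C → 22 + 273.15 = 295.15 K.
T_C = -106 °C → -106 + 273.15 = 167.15 K.
For a reversible cycle Q_H/Q_C = T_H/T_C, so Q_H = Q_C·T_H/T_C = 547 × 295.15/167.15 = 966 W.

Q̇_H ≈ 966 W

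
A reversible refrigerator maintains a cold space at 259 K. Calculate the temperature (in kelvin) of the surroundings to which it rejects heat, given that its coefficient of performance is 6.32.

COP_R = T_C/(T_H − T_C) ⇒ T_H = T_C·(1 + 1/COP_R) = 259.00 × (1 + 1/6.32) = 300 K.

T_H ≈ 300 K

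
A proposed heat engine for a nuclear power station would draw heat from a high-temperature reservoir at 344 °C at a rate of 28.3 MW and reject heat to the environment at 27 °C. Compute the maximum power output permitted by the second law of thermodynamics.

Ẇ_max ≈ 14.54 MW

T_H = 344 °C → 344 + 273.15 = 617.15 K.
T_C = 27 °C → 27 + 273.15 = 300.15 K.
The upper bound on efficiency is η_max = 1 − T_C/T_H = 1 − 300.15/617.15 = 0.5137.
W_max = η_max · Q_H = 0.5137 × 28.3 = 14.54 MW.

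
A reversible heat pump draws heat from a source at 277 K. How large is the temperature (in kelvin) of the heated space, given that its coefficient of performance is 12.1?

COP_HP = T_H/(T_H − T_C) ⇒ T_H = T_C·COP_HP/(COP_HP − 1) = 277.00 × 12.1/(12.1 − 1) = 302.0 K.

T_H ≈ 302.0 K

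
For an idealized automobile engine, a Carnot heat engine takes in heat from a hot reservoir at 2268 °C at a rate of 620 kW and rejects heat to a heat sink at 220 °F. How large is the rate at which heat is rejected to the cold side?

T_H = 2268 °C → 2268 + 273.15 = 2541.15 K.
T_C = 220 °F → (220 − 32) × 5/9 = 104.44 °C = 377.59 K.
Since the cycle is reversible, η = 1 − T_C/T_H = 1 − 377.59/2541.15 = 0.8514.
For a reversible cycle Q_C/Q_H = T_C/T_H, so Q_C = 620 × 377.59/2541.15 = 92.13 kW.

Q̇_C ≈ 92.13 kW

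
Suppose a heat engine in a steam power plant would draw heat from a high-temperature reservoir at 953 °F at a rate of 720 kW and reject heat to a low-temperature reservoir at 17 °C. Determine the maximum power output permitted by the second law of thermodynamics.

Ẇ_max ≈ 454 kW

T_H = 953 °F → (953 − 32) × 5/9 = 511.67 °C = 784.82 K.
T_C = 17 °C → 17 + 273.15 = 290.15 K.
The upper bound on efficiency is η_max = 1 − T_C/T_H = 1 − 290.15/784.82 = 0.6303.
W_max = η_max · Q_H = 0.6303 × 720 = 454 kW.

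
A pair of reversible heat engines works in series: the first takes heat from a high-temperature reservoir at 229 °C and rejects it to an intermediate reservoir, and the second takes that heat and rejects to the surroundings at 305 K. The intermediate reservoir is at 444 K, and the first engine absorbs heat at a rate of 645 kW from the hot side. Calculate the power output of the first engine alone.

T_H = 229 °C → 229 + 273.15 = 502.15 K.
First-stage efficiency η₁ = 1 − T_m/T_H = 1 − 444.00/502.15 = 0.1158.
W₁ = η₁·Q_H = 0.1158 × 645 = 74.69 kW.

Ẇ₁ ≈ 74.69 kW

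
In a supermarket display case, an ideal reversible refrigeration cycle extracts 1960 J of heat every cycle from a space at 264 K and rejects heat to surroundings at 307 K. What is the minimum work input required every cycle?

Carnot COP: COP_R = T_C/(T_H − T_C) = 264.00/43.00 = 6.1395.
W = Q_C/COP_R = 1960/6.1395 = 319.2 J.

W_in ≈ 319.2 J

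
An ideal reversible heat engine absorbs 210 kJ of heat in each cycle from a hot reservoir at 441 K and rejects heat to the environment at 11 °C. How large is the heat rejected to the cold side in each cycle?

T_C = 11 °C → 11 + 273.15 = 284.15 K.
Carnot efficiency: η = 1 − T_C/T_H = 1 − 284.15/441.00 = 0.3557.
For a reversible cycle Q_C/Q_H = T_C/T_H, so Q_C = 210 × 284.15/441.00 = 135 kJ.

Q_C ≈ 135 kJ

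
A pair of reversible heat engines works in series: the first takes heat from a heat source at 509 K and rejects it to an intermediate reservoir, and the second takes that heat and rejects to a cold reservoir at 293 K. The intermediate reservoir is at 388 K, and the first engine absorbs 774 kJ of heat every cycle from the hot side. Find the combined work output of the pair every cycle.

W_total ≈ 328 kJ

Two reversible stages in series are equivalent to a single Carnot engine between T_H and T_C, so η_total = 1 − T_C/T_H = 1 − 293.00/509.00 = 0.4244.
W_total = η_total · Q_H = 0.4244 × 774 = 328 kJ.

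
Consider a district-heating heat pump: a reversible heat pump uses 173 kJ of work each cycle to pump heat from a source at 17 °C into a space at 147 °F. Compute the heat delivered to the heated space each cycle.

Q_H ≈ 1240 kJ

T_H = 147 °F → (147 − 32) × 5/9 = 63.89 °C = 337.04 K.
T_C = 17 °C → 17 + 273.15 = 290.15 K.
For a reversible heat pump, COP_HP = T_H/(T_H − T_C) = 337.04/46.89 = 7.1880.
Q_H = COP_HP · W = 7.1880 × 173 = 1240 kJ.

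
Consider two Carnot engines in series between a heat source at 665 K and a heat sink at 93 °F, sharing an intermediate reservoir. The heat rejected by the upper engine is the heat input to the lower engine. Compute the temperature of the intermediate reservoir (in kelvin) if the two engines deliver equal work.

T_m ≈ 486 K

T_C = 93 °F → (93 − 32) × 5/9 = 33.89 °C = 307.04 K.
For reversible stages Q_m = Q_H·(T_m/T_H). Setting W₁ = Q_H(1 − T_m/T_H) equal to W₂ = Q_m(1 − T_C/T_m) = Q_H·(T_m − T_C)/T_H gives T_H − T_m = T_m − T_C, so T_m = (T_H + T_C)/2 = (665.00 + 307.04)/2 = 486 K.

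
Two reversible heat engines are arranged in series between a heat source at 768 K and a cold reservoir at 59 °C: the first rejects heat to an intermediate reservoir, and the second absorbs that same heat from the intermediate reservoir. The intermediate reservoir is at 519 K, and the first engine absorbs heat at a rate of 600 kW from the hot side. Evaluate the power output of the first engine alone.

Ẇ₁ ≈ 194.5 kW

T_C = 59 °C → 59 + 273.15 = 332.15 K.
First-stage efficiency η₁ = 1 − T_m/T_H = 1 − 519.00/768.00 = 0.3242.
W₁ = η₁·Q_H = 0.3242 × 600 = 194.5 kW.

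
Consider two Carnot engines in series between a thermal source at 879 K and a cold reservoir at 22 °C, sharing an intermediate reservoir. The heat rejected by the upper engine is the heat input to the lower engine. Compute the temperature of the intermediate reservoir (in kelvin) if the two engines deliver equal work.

T_C = 22 °C → 22 + 273.15 = 295.15 K.
For reversible stages Q_m = Q_H·(T_m/T_H). Setting W₁ = Q_H(1 − T_m/T_H) equal to W₂ = Q_m(1 − T_C/T_m) = Q_H·(T_m − T_C)/T_H gives T_H − T_m = T_m − T_C, so T_m = (T_H + T_C)/2 = (879.00 + 295.15)/2 = 587 K.

T_m ≈ 587 K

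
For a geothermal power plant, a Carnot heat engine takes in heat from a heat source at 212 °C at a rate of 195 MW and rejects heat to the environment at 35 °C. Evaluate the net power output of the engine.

T_H = 212 °C → 212 + 273.15 = 485.15 K.
T_C = 35 °C → 35 + 273.15 = 308.15 K.
η_rev = 1 − T_C/T_H = 1 − 308.15/485.15 = 0.3648.
W = η·Q_H = 0.3648 × 195 = 71.1 MW.

Ẇ ≈ 71.1 MW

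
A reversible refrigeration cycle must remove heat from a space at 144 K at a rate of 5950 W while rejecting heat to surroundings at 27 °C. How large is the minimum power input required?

T_H = 27 °C → 27 + 273.15 = 300.15 K.
The reversible coefficient of performance is COP_R = T_C/(T_H − T_C) = 144.00/156.15 = 0.9222.
W = Q_C/COP_R = 5950/0.9222 = 6450 W.

Ẇ_in ≈ 6450 W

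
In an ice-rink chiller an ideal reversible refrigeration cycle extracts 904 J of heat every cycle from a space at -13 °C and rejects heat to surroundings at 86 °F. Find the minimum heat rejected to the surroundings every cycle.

Q_H ≈ 1053 J

T_H = 86 °F → (86 − 32) × 5/9 = 30.00 °C = 303.15 K.
T_C = -13 °C → -13 + 273.15 = 260.15 K.
For a reversible cycle Q_H/Q_C = T_H/T_C, so Q_H = Q_C·T_H/T_C = 904 × 303.15/260.15 = 1053 J.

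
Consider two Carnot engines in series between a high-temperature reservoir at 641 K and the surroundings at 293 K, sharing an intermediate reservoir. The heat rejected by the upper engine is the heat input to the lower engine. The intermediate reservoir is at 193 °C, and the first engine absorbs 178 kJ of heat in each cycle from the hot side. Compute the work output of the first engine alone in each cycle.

W₁ ≈ 48.6 kJ

T_m = 193 °C → 193 + 273.15 = 466.15 K.
First-stage efficiency η₁ = 1 − T_m/T_H = 1 − 466.15/641.00 = 0.2728.
W₁ = η₁·Q_H = 0.2728 × 178 = 48.6 kJ.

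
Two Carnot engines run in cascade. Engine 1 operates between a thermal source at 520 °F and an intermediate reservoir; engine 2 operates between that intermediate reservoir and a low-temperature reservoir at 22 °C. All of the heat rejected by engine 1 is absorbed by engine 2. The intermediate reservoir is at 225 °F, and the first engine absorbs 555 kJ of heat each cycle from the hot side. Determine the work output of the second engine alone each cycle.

W₂ ≈ 86.90 kJ

T_H = 520 °F → (520 − 32) × 5/9 = 271.11 °C = 544.26 K.
T_C = 22 °C → 22 + 273.15 = 295.15 K.
T_m = 225 °F → (225 − 32) × 5/9 = 107.22 °C = 380.37 K.
Heat entering the second stage: Q_m = Q_H·(T_m/T_H) = 555 × 380.37/544.26 = 387.9 kJ.
Second-stage efficiency η₂ = 1 − T_C/T_m = 1 − 295.15/380.37 = 0.2240, so W₂ = η₂·Q_m = 86.90 kJ.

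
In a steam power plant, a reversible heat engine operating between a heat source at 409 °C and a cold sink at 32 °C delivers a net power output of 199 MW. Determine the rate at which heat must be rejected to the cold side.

Q̇_C ≈ 161.1 MW

T_H = 409 °C → 409 + 273.15 = 682.15 K.
T_C = 32 °C → 32 + 273.15 = 305.15 K.
Carnot efficiency: η = 1 − T_C/T_H = 1 − 305.15/682.15 = 0.5527.
Since Q_C/Q_H = T_C/T_H and Q_H = W/η, Q_C = W·T_C/(T_H − T_C) = 199 × 305.15/377.00 = 161.1 MW.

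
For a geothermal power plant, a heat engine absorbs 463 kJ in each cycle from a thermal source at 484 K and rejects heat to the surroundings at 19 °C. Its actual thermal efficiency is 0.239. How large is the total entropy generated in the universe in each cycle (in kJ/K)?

T_C = 19 °C → 19 + 273.15 = 292.15 K.
W = η·Q_H = 0.239 × 463 = 110.7 kJ, so Q_C = Q_H − W = 352.3 kJ.
The hot reservoir loses entropy Q_H/T_H = 463/484.00 = 0.9566 kJ/K; the cold reservoir gains Q_C/T_C = 352.3/292.15 = 1.206 kJ/K.
ΔS_univ = −Q_H/T_H + Q_C/T_C = 0.249 kJ/K (> 0, since η = 0.239 < η_Carnot = 0.396).

ΔS_univ ≈ 0.249 kJ/K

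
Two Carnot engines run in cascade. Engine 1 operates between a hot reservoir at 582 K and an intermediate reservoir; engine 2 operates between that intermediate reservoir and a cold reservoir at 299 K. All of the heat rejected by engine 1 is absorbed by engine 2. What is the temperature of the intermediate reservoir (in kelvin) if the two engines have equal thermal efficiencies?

Equal efficiencies require 1 − T_m/T_H = 1 − T_C/T_m, i.e. T_m/T_H = T_C/T_m, so T_m = √(T_H·T_C) = √(582.00 × 299.00) = 417 K.

T_m ≈ 417 K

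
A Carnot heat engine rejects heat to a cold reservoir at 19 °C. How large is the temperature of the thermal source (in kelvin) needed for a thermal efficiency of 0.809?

T_H ≈ 1530 K

T_C = 19 °C → 19 + 273.15 = 292.15 K.
From η = 1 − T_C/T_H, solving for T_H gives T_H = T_C/(1 − η) = 292.15/(1 − 0.809) = 1530 K.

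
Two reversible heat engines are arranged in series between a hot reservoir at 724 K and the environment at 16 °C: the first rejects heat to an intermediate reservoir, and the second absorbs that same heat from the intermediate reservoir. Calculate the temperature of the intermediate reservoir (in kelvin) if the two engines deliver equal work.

T_m ≈ 506.6 K

T_C = 16 °C → 16 + 273.15 = 289.15 K.
For reversible stages Q_m = Q_H·(T_m/T_H). Setting W₁ = Q_H(1 − T_m/T_H) equal to W₂ = Q_m(1 − T_C/T_m) = Q_H·(T_m − T_C)/T_H gives T_H − T_m = T_m − T_C, so T_m = (T_H + T_C)/2 = (724.00 + 289.15)/2 = 506.6 K.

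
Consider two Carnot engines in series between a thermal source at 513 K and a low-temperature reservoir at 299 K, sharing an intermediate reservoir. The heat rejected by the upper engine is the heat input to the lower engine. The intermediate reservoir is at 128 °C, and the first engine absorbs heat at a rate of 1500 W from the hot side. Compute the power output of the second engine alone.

Ẇ₂ ≈ 298.7 W

T_m = 128 °C → 128 + 273.15 = 401.15 K.
Heat entering the second stage: Q_m = Q_H·(T_m/T_H) = 1500 × 401.15/513.00 = 1173 W.
Second-stage efficiency η₂ = 1 − T_C/T_m = 1 − 299.00/401.15 = 0.2546, so W₂ = η₂·Q_m = 298.7 W.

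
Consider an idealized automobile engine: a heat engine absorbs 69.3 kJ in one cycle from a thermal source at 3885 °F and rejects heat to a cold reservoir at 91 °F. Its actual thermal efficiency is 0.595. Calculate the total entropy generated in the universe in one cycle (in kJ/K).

T_H = 3885 °F → (3885 − 32) × 5/9 = 2140.56 °C = 2413.71 K.
T_C = 91 °F → (91 − 32) × 5/9 = 32.78 °C = 305.93 K.
W = η·Q_H = 0.595 × 69.3 = 41.23 kJ, so Q_C = Q_H − W = 28.07 kJ.
Entropy balance on the reservoirs: −Q_H/T_H = -0.02871 kJ/K, +Q_C/T_C = 0.09174 kJ/K.
ΔS_univ = −Q_H/T_H + Q_C/T_C = 0.06303 kJ/K (> 0, since η = 0.595 < η_Carnot = 0.873).

ΔS_univ ≈ 0.06303 kJ/K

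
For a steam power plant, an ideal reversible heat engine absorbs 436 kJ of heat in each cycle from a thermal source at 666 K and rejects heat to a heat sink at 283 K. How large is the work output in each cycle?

η_rev = 1 − T_C/T_H = 1 − 283.00/666.00 = 0.5751.
W = η·Q_H = 0.5751 × 436 = 250.7 kJ.

W ≈ 250.7 kJ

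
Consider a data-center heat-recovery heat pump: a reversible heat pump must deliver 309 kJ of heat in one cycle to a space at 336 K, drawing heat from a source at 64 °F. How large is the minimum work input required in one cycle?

T_C = 64 °F → (64 − 32) × 5/9 = 17.78 °C = 290.93 K.
Reversible heating COP: COP_HP = T_H/(T_H − T_C) = 336.00/45.07 = 7.4547.
W = Q_H/COP_HP = 309/7.4547 = 41.5 kJ.

W_in ≈ 41.5 kJ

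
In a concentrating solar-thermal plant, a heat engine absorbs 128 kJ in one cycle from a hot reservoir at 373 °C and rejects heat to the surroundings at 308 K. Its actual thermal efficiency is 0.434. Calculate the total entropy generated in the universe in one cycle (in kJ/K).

ΔS_univ ≈ 0.0371 kJ/K

T_H = 373 °C → 373 + 273.15 = 646.15 K.
W = η·Q_H = 0.434 × 128 = 55.55 kJ, so Q_C = Q_H − W = 72.45 kJ.
The hot reservoir loses entropy Q_H/T_H = 128/646.15 = 0.1981 kJ/K; the cold reservoir gains Q_C/T_C = 72.45/308.00 = 0.2352 kJ/K.
ΔS_univ = −Q_H/T_H + Q_C/T_C = 0.0371 kJ/K (> 0, since η = 0.434 < η_Carnot = 0.523).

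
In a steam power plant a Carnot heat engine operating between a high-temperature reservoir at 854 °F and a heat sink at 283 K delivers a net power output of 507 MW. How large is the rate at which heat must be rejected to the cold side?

T_H = 854 °F → (854 − 32) × 5/9 = 456.67 °C = 729.82 K.
For a reversible engine, η = 1 − T_C/T_H = 1 − 283.00/729.82 = 0.6122.
Since Q_C/Q_H = T_C/T_H and Q_H = W/η, Q_C = W·T_C/(T_H − T_C) = 507 × 283.00/446.82 = 321 MW.

Q̇_C ≈ 321 MW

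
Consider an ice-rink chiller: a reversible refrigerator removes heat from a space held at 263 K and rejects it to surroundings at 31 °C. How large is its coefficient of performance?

COP_R ≈ 6.391

T_H = 31 °C → 31 + 273.15 = 304.15 K.
COP_R = T_C/(T_H − T_C) = 263.00/(304.15 − 263.00) = 6.391.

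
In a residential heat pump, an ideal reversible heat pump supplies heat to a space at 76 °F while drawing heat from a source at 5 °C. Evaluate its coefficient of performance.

COP_HP ≈ 15.3

T_H = 76 °F → (76 − 32) × 5/9 = 24.44 °C = 297.59 K.
T_C = 5 °C → 5 + 273.15 = 278.15 K.
The Carnot heat-pump COP is COP_HP = T_H/(T_H − T_C) = 297.59/(297.59 − 278.15) = 15.3.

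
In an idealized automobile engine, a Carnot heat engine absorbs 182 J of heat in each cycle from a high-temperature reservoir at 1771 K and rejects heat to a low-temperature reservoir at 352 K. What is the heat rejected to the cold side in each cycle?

For a reversible engine, η = 1 − T_C/T_H = 1 − 352.00/1771.00 = 0.8012.
For a reversible cycle Q_C/Q_H = T_C/T_H, so Q_C = 182 × 352.00/1771.00 = 36.2 J.

Q_C ≈ 36.2 J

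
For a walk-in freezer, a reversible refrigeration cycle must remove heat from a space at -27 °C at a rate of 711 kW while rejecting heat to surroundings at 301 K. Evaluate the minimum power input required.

T_C = -27 °C → -27 + 273.15 = 246.15 K.
COP_R = T_C/(T_H − T_C) = 246.15/54.85 = 4.4877.
W = Q_C/COP_R = 711/4.4877 = 158 kW.

Ẇ_in ≈ 158 kW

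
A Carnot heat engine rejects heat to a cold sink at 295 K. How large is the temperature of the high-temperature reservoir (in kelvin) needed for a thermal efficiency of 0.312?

T_H ≈ 429 K

From η = 1 − T_C/T_H, solving for T_H gives T_H = T_C/(1 − η) = 295.00/(1 − 0.312) = 429 K.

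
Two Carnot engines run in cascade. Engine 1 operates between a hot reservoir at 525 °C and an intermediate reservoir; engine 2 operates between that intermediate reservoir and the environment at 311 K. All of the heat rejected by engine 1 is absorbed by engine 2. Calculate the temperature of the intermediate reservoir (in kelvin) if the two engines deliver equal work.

T_H = 525 °C → 525 + 273.15 = 798.15 K.
For reversible stages Q_m = Q_H·(T_m/T_H). Setting W₁ = Q_H(1 − T_m/T_H) equal to W₂ = Q_m(1 − T_C/T_m) = Q_H·(T_m − T_C)/T_H gives T_H − T_m = T_m − T_C, so T_m = (T_H + T_C)/2 = (798.15 + 311.00)/2 = 555 K.

T_m ≈ 555 K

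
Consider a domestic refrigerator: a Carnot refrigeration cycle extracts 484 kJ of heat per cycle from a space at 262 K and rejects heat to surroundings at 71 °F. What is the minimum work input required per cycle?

W_in ≈ 60.6 kJ

T_H = 71 °F → (71 − 32) × 5/9 = 21.67 °C = 294.82 K.
Carnot COP: COP_R = T_C/(T_H − T_C) = 262.00/32.82 = 7.9837.
W = Q_C/COP_R = 484/7.9837 = 60.6 kJ.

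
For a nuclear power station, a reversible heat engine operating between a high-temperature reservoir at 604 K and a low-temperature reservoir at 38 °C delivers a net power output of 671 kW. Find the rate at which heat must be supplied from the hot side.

T_C = 38 °C → 38 + 273.15 = 311.15 K.
η_rev = 1 − T_C/T_H = 1 − 311.15/604.00 = 0.4849.
Q_H = W/η = 671/0.4849 = 1380 kW.

Q̇_H ≈ 1380 kW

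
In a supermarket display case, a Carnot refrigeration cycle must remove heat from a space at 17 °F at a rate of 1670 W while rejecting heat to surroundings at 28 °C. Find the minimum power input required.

Ẇ_in ≈ 229 W

T_H = 28 °C → 28 + 273.15 = 301.15 K.
T_C = 17 °F → (17 − 32) × 5/9 = -8.33 °C = 264.82 K.
COP_R = T_C/(T_H − T_C) = 264.82/36.33 = 7.2885.
W = Q_C/COP_R = 1670/7.2885 = 229 W.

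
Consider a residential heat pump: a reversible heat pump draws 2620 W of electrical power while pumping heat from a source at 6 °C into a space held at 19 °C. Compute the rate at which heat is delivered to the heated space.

T_H = 19 °C → 19 + 273.15 = 292.15 K.
T_C = 6 °C → 6 + 273.15 = 279.15 K.
For a reversible heat pump, COP_HP = T_H/(T_H − T_C) = 292.15/13.00 = 22.4731.
Q_H = COP_HP · W = 22.4731 × 2620 = 58900 W.

Q̇_H ≈ 58900 W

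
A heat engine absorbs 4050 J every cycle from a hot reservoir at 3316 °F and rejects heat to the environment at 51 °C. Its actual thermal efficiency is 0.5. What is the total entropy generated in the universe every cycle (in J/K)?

T_H = 3316 °F → (3316 − 32) × 5/9 = 1824.44 °C = 2097.59 K.
T_C = 51 °C → 51 + 273.15 = 324.15 K.
W = η·Q_H = 0.5 × 4050 = 2025 J, so Q_C = Q_H − W = 2025 J.
Entropy balance on the reservoirs: −Q_H/T_H = -1.931 J/K, +Q_C/T_C = 6.247 J/K.
ΔS_univ = −Q_H/T_H + Q_C/T_C = 4.32 J/K (> 0, since η = 0.5 < η_Carnot = 0.845).

ΔS_univ ≈ 4.32 J/K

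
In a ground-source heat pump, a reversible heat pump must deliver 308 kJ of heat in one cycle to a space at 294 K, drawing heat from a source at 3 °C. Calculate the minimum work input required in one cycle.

T_C = 3 °C → 3 + 273.15 = 276.15 K.
For a reversible heat pump, COP_HP = T_H/(T_H − T_C) = 294.00/17.85 = 16.4706.
W = Q_H/COP_HP = 308/16.4706 = 18.7 kJ.

W_in ≈ 18.7 kJ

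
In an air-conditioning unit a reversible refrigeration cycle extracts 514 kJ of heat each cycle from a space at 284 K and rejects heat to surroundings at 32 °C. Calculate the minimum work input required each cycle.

T_H = 32 °C → 32 + 273.15 = 305.15 K.
The reversible coefficient of performance is COP_R = T_C/(T_H − T_C) = 284.00/21.15 = 13.4279.
W = Q_C/COP_R = 514/13.4279 = 38.28 kJ.

W_in ≈ 38.28 kJ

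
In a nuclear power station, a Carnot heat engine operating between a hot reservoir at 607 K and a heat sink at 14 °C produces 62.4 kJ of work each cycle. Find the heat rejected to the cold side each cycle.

Q_C ≈ 56.0 kJ

T_C = 14 °C → 14 + 273.15 = 287.15 K.
Carnot efficiency: η = 1 − T_C/T_H = 1 − 287.15/607.00 = 0.5269.
Since Q_C/Q_H = T_C/T_H and Q_H = W/η, Q_C = W·T_C/(T_H − T_C) = 62.4 × 287.15/319.85 = 56.0 kJ.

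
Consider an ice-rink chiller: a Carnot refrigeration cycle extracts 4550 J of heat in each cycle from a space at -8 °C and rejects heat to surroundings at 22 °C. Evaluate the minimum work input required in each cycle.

W_in ≈ 514.8 J

T_H = 22 °C → 22 + 273.15 = 295.15 K.
T_C = -8 °C → -8 + 273.15 = 265.15 K.
Carnot COP: COP_R = T_C/(T_H − T_C) = 265.15/30.00 = 8.8383.
W = Q_C/COP_R = 4550/8.8383 = 514.8 J.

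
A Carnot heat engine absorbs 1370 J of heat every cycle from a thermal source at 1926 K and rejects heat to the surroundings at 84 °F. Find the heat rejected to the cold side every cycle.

Q_C ≈ 215 J

T_C = 84 °F → (84 − 32) × 5/9 = 28.89 °C = 302.04 K.
The Carnot efficiency is η = 1 − T_C/T_H = 1 − 302.04/1926.00 = 0.8432.
For a reversible cycle Q_C/Q_H = T_C/T_H, so Q_C = 1370 × 302.04/1926.00 = 215 J.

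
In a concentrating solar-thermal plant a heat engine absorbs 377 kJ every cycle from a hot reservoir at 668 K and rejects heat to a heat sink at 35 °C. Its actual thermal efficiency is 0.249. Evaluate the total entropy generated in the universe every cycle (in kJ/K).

T_C = 35 °C → 35 + 273.15 = 308.15 K.
W = η·Q_H = 0.249 × 377 = 93.87 kJ, so Q_C = Q_H − W = 283.1 kJ.
The hot reservoir loses entropy Q_H/T_H = 377/668.00 = 0.5644 kJ/K; the cold reservoir gains Q_C/T_C = 283.1/308.15 = 0.9188 kJ/K.
ΔS_univ = −Q_H/T_H + Q_C/T_C = 0.3544 kJ/K (> 0, since η = 0.249 < η_Carnot = 0.539).

ΔS_univ ≈ 0.3544 kJ/K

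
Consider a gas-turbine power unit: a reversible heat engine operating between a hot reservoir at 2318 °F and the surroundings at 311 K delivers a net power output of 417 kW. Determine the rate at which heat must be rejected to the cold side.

Q̇_C ≈ 105.3 kW

T_H = 2318 °F → (2318 − 32) × 5/9 = 1270.00 °C = 1543.15 K.
The Carnot efficiency is η = 1 − T_C/T_H = 1 − 311.00/1543.15 = 0.7985.
Since Q_C/Q_H = T_C/T_H and Q_H = W/η, Q_C = W·T_C/(T_H − T_C) = 417 × 311.00/1232.15 = 105.3 kW.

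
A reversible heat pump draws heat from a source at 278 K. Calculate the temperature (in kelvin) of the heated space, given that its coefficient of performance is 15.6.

T_H ≈ 297.0 K

COP_HP = T_H/(T_H − T_C) ⇒ T_H = T_C·COP_HP/(COP_HP − 1) = 278.00 × 15.6/(15.6 − 1) = 297.0 K.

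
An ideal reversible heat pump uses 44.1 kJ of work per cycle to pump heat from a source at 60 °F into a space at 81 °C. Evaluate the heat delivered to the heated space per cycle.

T_H = 81 °C → 81 + 273.15 = 354.15 K.
T_C = 60 °F → (60 − 32) × 5/9 = 15.56 °C = 288.71 K.
For a reversible heat pump, COP_HP = T_H/(T_H − T_C) = 354.15/65.44 = 5.4115.
Q_H = COP_HP · W = 5.4115 × 44.1 = 239 kJ.

Q_H ≈ 239 kJ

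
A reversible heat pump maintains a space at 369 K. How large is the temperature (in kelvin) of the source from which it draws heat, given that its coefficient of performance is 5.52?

T_C ≈ 302 K

COP_HP = T_H/(T_H − T_C) ⇒ T_C = T_H·(COP_HP − 1)/COP_HP = 369.00 × (5.52 − 1)/5.52 = 302 K.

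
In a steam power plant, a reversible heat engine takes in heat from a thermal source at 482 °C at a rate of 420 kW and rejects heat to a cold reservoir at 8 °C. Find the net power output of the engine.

T_H = 482 °C → 482 + 273.15 = 755.15 K.
T_C = 8 °C → 8 + 273.15 = 281.15 K.
Since the cycle is reversible, η = 1 − T_C/T_H = 1 − 281.15/755.15 = 0.6277.
W = η·Q_H = 0.6277 × 420 = 264 kW.

Ẇ ≈ 264 kW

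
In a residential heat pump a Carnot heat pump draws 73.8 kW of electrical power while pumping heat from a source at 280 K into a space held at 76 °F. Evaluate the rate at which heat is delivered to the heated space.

Q̇_H ≈ 1250 kW

T_H = 76 °F → (76 − 32) × 5/9 = 24.44 °C = 297.59 K.
For a reversible heat pump, COP_HP = T_H/(T_H − T_C) = 297.59/17.59 = 16.9141.
Q_H = COP_HP · W = 16.9141 × 73.8 = 1250 kW.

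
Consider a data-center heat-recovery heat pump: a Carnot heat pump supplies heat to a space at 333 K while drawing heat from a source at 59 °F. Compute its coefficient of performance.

COP_HP ≈ 7.42

T_C = 59 °F → (59 − 32) × 5/9 = 15.00 °C = 288.15 K.
The Carnot heat-pump COP is COP_HP = T_H/(T_H − T_C) = 333.00/(333.00 − 288.15) = 7.42.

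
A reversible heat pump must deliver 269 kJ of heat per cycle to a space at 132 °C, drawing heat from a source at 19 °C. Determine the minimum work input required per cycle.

T_H = 132 °C → 132 + 273.15 = 405.15 K.
T_C = 19 °C → 19 + 273.15 = 292.15 K.
The Carnot heat-pump COP is COP_HP = T_H/(T_H − T_C) = 405.15/113.00 = 3.5854.
W = Q_H/COP_HP = 269/3.5854 = 75.0 kJ.

W_in ≈ 75.0 kJ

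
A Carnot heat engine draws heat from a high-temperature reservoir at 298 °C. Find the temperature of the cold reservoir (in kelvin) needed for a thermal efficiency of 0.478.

T_H = 298 °C → 298 + 273.15 = 571.15 K.
From η = 1 − T_C/T_H, T_C = T_H·(1 − η) = 571.15 × (1 − 0.478) = 298 K.

T_C ≈ 298 K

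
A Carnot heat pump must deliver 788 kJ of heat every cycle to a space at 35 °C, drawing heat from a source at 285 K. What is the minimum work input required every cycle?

W_in ≈ 59.2 kJ

T_H = 35 °C → 35 + 273.15 = 308.15 K.
COP_HP = T_H/(T_H − T_C) = 308.15/23.15 = 13.3110.
W = Q_H/COP_HP = 788/13.3110 = 59.2 kJ.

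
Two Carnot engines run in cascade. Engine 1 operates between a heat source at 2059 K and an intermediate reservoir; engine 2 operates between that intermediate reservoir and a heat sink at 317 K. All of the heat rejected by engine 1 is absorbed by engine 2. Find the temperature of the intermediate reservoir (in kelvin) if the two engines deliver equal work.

T_m ≈ 1190 K

For reversible stages Q_m = Q_H·(T_m/T_H). Setting W₁ = Q_H(1 − T_m/T_H) equal to W₂ = Q_m(1 − T_C/T_m) = Q_H·(T_m − T_C)/T_H gives T_H − T_m = T_m − T_C, so T_m = (T_H + T_C)/2 = (2059.00 + 317.00)/2 = 1190 K.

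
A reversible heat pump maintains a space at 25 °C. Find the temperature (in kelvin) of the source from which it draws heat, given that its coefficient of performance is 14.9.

T_H = 25 °C → 25 + 273.15 = 298.15 K.
COP_HP = T_H/(T_H − T_C) ⇒ T_C = T_H·(COP_HP − 1)/COP_HP = 298.15 × (14.9 − 1)/14.9 = 278 K.

T_C ≈ 278 K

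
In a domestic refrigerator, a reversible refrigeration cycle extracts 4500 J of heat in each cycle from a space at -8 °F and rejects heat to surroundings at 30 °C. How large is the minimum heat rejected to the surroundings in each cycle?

Q_H ≈ 5437 J

T_H = 30 °C → 30 + 273.15 = 303.15 K.
T_C = -8 °F → (-8 − 32) × 5/9 = -22.22 °C = 250.93 K.
For a reversible cycle Q_H/Q_C = T_H/T_C, so Q_H = Q_C·T_H/T_C = 4500 × 303.15/250.93 = 5437 J.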